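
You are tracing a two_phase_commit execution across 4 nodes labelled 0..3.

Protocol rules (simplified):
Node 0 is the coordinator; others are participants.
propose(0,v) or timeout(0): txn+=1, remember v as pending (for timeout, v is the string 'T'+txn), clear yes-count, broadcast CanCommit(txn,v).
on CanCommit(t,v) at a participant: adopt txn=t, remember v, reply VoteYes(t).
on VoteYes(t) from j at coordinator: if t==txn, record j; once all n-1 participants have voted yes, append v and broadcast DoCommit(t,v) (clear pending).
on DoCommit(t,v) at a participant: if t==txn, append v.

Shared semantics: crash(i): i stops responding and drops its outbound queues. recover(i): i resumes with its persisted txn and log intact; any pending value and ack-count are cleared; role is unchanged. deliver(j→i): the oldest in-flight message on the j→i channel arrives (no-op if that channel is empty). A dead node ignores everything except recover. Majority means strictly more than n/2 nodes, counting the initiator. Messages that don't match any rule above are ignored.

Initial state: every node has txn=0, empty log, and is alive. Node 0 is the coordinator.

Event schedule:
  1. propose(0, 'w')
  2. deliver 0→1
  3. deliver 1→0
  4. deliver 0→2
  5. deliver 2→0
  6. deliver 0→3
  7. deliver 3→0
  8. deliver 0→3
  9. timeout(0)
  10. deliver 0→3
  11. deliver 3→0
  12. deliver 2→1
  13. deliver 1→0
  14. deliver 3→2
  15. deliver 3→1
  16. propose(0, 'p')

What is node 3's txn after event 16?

1. propose(0,'w'):  <0:coor t1 ->
2. deliver 0→1:  <1:part t1 ->
3. deliver 1→0:  nop
4. deliver 0→2:  <2:part t1 ->
5. deliver 2→0:  nop
6. deliver 0→3:  <3:part t1 ->
7. deliver 3→0:  <0:coor t1 w>
8. deliver 0→3:  <3:part t1 w>
9. timeout(0):  <0:coor t2 w>
10. deliver 0→3:  <3:part t2 w>
11. deliver 3→0:  nop
12. deliver 2→1:  nop
13. deliver 1→0:  nop
14. deliver 3→2:  nop
15. deliver 3→1:  nop
16. propose(0,'p'):  <0:coor t3 w>

2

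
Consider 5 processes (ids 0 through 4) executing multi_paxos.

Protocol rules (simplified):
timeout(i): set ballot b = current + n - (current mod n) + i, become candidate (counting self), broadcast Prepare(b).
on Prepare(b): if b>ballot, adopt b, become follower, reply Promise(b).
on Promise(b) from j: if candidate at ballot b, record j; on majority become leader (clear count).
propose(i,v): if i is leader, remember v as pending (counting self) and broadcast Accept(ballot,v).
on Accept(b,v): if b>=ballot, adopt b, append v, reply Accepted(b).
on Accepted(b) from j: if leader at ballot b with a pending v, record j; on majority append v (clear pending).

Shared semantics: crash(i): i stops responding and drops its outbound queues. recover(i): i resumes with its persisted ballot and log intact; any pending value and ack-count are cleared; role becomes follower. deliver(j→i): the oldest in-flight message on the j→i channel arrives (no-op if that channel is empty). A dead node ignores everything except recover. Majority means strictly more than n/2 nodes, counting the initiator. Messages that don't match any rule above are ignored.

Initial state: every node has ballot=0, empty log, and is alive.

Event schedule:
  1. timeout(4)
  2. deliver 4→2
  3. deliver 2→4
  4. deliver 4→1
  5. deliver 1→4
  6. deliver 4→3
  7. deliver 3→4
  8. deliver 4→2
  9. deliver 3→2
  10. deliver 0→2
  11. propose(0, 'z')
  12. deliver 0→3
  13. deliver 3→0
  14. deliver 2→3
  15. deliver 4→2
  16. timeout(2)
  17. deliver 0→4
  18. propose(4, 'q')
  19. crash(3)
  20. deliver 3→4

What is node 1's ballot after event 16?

[1] timeout(4) → N4(cand b9 [-])
[2] deliver 4→2 → N2(foll b9 [-])
[3] deliver 2→4 → ∅
[4] deliver 4→1 → N1(foll b9 [-])
[5] deliver 1→4 → N4(lead b9 [-])
[6] deliver 4→3 → N3(foll b9 [-])
[7] deliver 3→4 → ∅
[8] deliver 4→2 → ∅
[9] deliver 3→2 → ∅
[10] deliver 0→2 → ∅
[11] propose(0,'z') → ∅
[12] deliver 0→3 → ∅
[13] deliver 3→0 → ∅
[14] deliver 2→3 → ∅
[15] deliver 4→2 → ∅
[16] timeout(2) → N2(cand b12 [-])

9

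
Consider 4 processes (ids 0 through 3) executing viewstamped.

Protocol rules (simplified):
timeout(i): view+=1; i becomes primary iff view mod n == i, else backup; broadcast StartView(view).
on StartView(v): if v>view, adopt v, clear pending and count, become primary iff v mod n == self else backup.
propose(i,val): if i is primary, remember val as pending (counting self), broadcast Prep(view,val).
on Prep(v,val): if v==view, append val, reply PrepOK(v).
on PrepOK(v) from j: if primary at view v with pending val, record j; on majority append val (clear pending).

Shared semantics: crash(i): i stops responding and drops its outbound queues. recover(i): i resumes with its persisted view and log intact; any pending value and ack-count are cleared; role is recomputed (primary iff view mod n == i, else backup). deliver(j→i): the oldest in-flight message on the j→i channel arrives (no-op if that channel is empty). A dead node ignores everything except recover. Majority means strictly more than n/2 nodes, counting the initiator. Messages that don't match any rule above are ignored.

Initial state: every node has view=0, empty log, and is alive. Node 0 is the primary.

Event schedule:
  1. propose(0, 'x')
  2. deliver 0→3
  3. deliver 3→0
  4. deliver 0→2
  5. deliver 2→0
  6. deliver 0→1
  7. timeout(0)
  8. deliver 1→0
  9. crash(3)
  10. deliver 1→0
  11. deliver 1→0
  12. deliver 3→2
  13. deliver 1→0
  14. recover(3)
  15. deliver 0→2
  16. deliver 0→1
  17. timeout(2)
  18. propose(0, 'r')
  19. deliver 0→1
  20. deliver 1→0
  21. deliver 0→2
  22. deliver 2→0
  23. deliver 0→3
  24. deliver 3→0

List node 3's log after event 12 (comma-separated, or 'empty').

x

1. propose(0,'x'):  nop
2. deliver 0→3:  <3:back v0 x>
3. deliver 3→0:  nop
4. deliver 0→2:  <2:back v0 x>
5. deliver 2→0:  <0:prim v0 x>
6. deliver 0→1:  <1:back v0 x>
7. timeout(0):  <0:back v1 x>
8. deliver 1→0:  nop
9. crash(3):  <3:✗back v0 x>
10. deliver 1→0:  nop
11. deliver 1→0:  nop
12. deliver 3→2:  nop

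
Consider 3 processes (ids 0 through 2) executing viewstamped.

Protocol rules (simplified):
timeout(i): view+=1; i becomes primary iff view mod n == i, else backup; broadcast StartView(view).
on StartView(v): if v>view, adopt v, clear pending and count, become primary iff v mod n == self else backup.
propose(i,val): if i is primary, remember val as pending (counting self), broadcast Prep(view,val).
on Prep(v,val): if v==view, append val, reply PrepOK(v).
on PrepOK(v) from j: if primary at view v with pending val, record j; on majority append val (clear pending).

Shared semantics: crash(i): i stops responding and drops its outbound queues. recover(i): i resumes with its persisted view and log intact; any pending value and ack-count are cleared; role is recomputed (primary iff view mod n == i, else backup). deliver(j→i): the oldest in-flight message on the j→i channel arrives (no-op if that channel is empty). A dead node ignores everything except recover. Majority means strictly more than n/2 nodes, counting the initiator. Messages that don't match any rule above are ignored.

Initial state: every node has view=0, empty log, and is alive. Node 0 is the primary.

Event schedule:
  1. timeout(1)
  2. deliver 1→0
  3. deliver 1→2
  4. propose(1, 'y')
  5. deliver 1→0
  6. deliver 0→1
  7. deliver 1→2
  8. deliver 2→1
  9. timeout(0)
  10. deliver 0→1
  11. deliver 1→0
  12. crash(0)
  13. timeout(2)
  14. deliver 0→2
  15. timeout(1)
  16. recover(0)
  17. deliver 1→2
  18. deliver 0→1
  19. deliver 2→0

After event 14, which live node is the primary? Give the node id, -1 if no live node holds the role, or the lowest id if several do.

step 1 timeout(1): 1={prim,v=1,log=-}
step 2 deliver 1→0: 0={back,v=1,log=-}
step 3 deliver 1→2: 2={back,v=1,log=-}
step 4 propose(1,'y'): —
step 5 deliver 1→0: 0={back,v=1,log=y}
step 6 deliver 0→1: 1={prim,v=1,log=y}
step 7 deliver 1→2: 2={back,v=1,log=y}
step 8 deliver 2→1: —
step 9 timeout(0): 0={back,v=2,log=y}
step 10 deliver 0→1: 1={back,v=2,log=y}
step 11 deliver 1→0: —
step 12 crash(0): 0={✗back,v=2,log=y}
step 13 timeout(2): 2={prim,v=2,log=y}
step 14 deliver 0→2: —

2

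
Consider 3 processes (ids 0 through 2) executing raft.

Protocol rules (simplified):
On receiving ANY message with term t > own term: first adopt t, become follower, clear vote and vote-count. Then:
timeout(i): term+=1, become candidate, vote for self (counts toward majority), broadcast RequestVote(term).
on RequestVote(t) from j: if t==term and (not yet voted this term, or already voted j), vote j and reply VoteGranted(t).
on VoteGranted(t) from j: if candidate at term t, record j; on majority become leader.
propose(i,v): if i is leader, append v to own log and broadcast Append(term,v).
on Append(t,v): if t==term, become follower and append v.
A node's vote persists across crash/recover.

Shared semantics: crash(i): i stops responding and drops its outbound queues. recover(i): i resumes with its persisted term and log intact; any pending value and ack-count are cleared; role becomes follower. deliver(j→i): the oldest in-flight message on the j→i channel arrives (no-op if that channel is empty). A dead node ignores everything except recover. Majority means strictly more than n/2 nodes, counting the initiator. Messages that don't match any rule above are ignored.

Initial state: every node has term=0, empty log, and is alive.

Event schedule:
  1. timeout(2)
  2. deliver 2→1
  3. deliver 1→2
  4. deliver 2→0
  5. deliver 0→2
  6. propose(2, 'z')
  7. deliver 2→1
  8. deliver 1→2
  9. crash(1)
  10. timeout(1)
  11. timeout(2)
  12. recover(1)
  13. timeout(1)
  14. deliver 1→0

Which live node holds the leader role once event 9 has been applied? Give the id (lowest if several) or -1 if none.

2

1. timeout(2):  <2:cand t1 ->
2. deliver 2→1:  <1:foll t1 ->
3. deliver 1→2:  <2:lead t1 ->
4. deliver 2→0:  <0:foll t1 ->
5. deliver 0→2:  nop
6. propose(2,'z'):  <2:lead t1 z>
7. deliver 2→1:  <1:foll t1 z>
8. deliver 1→2:  nop
9. crash(1):  <1:✗foll t1 z>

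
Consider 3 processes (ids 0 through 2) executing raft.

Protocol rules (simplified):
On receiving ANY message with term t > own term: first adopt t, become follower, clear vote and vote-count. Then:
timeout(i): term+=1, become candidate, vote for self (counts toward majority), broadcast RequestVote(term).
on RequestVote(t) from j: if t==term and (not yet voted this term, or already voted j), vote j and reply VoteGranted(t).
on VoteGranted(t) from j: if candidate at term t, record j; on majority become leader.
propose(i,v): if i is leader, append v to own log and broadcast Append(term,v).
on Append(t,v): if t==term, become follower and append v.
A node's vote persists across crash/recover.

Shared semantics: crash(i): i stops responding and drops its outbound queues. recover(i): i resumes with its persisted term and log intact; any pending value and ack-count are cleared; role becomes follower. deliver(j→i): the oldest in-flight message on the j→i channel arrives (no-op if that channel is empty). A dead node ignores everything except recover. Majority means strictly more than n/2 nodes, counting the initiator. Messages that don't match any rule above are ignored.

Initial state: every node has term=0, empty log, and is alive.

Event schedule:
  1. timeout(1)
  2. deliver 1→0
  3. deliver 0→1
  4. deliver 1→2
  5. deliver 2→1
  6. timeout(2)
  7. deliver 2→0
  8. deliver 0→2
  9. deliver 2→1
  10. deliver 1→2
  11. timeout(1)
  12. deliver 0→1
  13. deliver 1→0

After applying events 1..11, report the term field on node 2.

1. timeout(1):  <1:cand t1 ->
2. deliver 1→0:  <0:foll t1 ->
3. deliver 0→1:  <1:lead t1 ->
4. deliver 1→2:  <2:foll t1 ->
5. deliver 2→1:  nop
6. timeout(2):  <2:cand t2 ->
7. deliver 2→0:  <0:foll t2 ->
8. deliver 0→2:  <2:lead t2 ->
9. deliver 2→1:  <1:foll t2 ->
10. deliver 1→2:  nop
11. timeout(1):  <1:cand t3 ->

2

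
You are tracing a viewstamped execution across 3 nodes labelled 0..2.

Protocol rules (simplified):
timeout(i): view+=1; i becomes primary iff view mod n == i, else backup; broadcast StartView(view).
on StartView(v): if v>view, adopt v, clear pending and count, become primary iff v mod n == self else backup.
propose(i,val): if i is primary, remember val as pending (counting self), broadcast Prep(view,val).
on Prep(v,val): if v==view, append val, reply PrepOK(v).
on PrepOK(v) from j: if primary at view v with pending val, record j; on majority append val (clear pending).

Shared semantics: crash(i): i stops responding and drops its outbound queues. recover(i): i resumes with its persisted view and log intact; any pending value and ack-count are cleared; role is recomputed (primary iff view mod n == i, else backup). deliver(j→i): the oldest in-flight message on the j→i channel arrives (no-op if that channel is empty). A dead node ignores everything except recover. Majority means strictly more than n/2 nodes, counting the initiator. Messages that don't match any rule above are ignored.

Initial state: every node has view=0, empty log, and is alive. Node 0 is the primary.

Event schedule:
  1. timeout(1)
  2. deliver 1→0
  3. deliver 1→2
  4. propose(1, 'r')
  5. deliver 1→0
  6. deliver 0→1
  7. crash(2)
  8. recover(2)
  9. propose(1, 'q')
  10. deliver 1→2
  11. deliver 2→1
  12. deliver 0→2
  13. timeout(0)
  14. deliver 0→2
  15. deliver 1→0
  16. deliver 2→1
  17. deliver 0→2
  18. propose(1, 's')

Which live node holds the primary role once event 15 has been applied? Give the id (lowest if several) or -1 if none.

1

after 1 — timeout(1): n1:prim/v1/[-]
after 2 — deliver 1→0: n0:back/v1/[-]
after 3 — deliver 1→2: n2:back/v1/[-]
after 4 — propose(1,'r'): ·
after 5 — deliver 1→0: n0:back/v1/[r]
after 6 — deliver 0→1: n1:prim/v1/[r]
after 7 — crash(2): n2:✗back/v1/[-]
after 8 — recover(2): n2:back/v1/[-]
after 9 — propose(1,'q'): ·
after 10 — deliver 1→2: n2:back/v1/[r]
after 11 — deliver 2→1: n1:prim/v1/[r,q]
after 12 — deliver 0→2: ·
after 13 — timeout(0): n0:back/v2/[r]
after 14 — deliver 0→2: n2:prim/v2/[r]
after 15 — deliver 1→0: ·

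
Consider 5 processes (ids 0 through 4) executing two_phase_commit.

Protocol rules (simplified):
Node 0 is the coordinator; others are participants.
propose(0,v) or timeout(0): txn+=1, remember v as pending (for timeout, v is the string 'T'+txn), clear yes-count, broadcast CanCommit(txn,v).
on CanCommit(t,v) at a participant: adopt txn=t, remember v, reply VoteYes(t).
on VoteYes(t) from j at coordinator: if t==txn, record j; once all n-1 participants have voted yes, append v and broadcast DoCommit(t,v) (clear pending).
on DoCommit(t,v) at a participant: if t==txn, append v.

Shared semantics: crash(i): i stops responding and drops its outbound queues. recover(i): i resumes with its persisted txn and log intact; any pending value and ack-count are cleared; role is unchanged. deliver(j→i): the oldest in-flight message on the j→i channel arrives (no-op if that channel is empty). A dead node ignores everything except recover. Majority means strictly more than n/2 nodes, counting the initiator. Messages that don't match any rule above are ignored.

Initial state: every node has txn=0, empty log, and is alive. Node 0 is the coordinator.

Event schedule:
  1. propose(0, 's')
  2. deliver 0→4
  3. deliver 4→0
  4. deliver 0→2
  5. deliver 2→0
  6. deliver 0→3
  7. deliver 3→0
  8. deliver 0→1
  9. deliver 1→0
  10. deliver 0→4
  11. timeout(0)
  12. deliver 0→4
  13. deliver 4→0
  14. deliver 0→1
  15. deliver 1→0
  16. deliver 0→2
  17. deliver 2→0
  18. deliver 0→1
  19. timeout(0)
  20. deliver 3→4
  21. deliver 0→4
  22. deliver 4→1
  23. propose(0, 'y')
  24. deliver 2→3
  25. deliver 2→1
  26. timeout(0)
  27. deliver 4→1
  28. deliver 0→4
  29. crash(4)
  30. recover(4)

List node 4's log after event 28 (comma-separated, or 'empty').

s

[1] propose(0,'s') → N0(coor t1 [-])
[2] deliver 0→4 → N4(part t1 [-])
[3] deliver 4→0 → ∅
[4] deliver 0→2 → N2(part t1 [-])
[5] deliver 2→0 → ∅
[6] deliver 0→3 → N3(part t1 [-])
[7] deliver 3→0 → ∅
[8] deliver 0→1 → N1(part t1 [-])
[9] deliver 1→0 → N0(coor t1 [s])
[10] deliver 0→4 → N4(part t1 [s])
[11] timeout(0) → N0(coor t2 [s])
[12] deliver 0→4 → N4(part t2 [s])
[13] deliver 4→0 → ∅
[14] deliver 0→1 → N1(part t1 [s])
[15] deliver 1→0 → ∅
[16] deliver 0→2 → N2(part t1 [s])
[17] deliver 2→0 → ∅
[18] deliver 0→1 → N1(part t2 [s])
[19] timeout(0) → N0(coor t3 [s])
[20] deliver 3→4 → ∅
[21] deliver 0→4 → N4(part t3 [s])
[22] deliver 4→1 → ∅
[23] propose(0,'y') → N0(coor t4 [s])
[24] deliver 2→3 → ∅
[25] deliver 2→1 → ∅
[26] timeout(0) → N0(coor t5 [s])
[27] deliver 4→1 → ∅
[28] deliver 0→4 → N4(part t4 [s])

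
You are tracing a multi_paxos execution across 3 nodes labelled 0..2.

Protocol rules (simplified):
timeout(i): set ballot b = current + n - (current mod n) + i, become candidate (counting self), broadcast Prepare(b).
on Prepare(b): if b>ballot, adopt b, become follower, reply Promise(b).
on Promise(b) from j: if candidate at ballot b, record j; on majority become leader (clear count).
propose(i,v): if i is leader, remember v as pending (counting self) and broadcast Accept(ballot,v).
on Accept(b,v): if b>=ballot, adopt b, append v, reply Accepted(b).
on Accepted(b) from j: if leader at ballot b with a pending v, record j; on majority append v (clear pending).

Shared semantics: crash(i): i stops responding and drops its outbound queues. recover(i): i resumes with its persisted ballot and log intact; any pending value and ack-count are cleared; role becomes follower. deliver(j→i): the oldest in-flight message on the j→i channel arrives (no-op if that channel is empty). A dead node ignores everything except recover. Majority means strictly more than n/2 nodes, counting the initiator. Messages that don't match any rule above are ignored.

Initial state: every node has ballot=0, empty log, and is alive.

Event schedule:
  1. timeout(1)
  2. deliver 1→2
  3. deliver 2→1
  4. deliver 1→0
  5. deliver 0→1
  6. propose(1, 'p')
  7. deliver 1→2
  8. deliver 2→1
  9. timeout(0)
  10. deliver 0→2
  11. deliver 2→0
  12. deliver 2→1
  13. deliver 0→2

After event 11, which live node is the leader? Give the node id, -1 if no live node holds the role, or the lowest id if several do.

0

1. timeout(1):  <1:cand b4 ->
2. deliver 1→2:  <2:foll b4 ->
3. deliver 2→1:  <1:lead b4 ->
4. deliver 1→0:  <0:foll b4 ->
5. deliver 0→1:  nop
6. propose(1,'p'):  nop
7. deliver 1→2:  <2:foll b4 p>
8. deliver 2→1:  <1:lead b4 p>
9. timeout(0):  <0:cand b6 ->
10. deliver 0→2:  <2:foll b6 p>
11. deliver 2→0:  <0:lead b6 ->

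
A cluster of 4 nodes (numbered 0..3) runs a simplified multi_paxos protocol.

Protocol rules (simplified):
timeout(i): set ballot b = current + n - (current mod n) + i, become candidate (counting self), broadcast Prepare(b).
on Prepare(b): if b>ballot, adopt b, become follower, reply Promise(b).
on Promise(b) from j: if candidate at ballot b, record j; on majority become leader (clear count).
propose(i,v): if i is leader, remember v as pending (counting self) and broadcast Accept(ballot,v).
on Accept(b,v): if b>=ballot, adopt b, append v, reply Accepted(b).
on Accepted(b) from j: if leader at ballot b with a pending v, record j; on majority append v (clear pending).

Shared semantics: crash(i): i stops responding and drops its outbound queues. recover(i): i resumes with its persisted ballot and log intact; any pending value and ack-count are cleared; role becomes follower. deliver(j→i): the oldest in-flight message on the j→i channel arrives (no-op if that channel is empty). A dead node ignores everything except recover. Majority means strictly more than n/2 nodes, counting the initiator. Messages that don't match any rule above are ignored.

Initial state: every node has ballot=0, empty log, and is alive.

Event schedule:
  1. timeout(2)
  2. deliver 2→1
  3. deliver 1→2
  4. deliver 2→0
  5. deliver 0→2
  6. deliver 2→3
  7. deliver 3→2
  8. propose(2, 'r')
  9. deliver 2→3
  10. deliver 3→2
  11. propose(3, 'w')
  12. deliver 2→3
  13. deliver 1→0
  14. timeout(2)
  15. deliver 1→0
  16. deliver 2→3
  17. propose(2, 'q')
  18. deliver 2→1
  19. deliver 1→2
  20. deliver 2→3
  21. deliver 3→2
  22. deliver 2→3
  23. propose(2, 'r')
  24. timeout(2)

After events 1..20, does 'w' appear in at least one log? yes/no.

after 1 — timeout(2): n2:cand/b6/[-]
after 2 — deliver 2→1: n1:foll/b6/[-]
after 3 — deliver 1→2: ·
after 4 — deliver 2→0: n0:foll/b6/[-]
after 5 — deliver 0→2: n2:lead/b6/[-]
after 6 — deliver 2→3: n3:foll/b6/[-]
after 7 — deliver 3→2: ·
after 8 — propose(2,'r'): ·
after 9 — deliver 2→3: n3:foll/b6/[r]
after 10 — deliver 3→2: ·
after 11 — propose(3,'w'): ·
after 12 — deliver 2→3: ·
after 13 — deliver 1→0: ·
after 14 — timeout(2): n2:cand/b10/[-]
after 15 — deliver 1→0: ·
after 16 — deliver 2→3: n3:foll/b10/[r]
after 17 — propose(2,'q'): ·
after 18 — deliver 2→1: n1:foll/b6/[r]
after 19 — deliver 1→2: ·
after 20 — deliver 2→3: ·

no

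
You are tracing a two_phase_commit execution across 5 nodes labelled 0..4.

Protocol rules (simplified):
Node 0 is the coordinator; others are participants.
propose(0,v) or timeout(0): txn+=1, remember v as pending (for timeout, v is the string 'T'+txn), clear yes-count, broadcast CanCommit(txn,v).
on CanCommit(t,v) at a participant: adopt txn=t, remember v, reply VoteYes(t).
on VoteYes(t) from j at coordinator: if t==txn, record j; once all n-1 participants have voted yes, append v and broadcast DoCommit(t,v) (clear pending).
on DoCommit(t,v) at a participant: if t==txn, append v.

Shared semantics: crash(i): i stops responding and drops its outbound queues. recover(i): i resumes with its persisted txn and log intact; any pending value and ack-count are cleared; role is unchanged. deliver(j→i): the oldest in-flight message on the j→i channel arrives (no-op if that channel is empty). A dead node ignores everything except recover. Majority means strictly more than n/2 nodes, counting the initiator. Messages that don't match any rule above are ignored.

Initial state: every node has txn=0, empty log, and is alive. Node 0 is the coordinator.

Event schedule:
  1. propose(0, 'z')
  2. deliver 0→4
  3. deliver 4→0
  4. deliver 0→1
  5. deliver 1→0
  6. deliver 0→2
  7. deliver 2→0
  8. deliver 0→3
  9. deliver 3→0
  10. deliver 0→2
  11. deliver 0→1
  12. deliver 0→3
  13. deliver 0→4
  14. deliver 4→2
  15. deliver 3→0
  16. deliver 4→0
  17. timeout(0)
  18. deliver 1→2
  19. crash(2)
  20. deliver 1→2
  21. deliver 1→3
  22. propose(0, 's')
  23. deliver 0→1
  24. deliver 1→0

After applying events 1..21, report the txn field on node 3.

1

step 1 propose(0,'z'): 0={coor,t=1,log=-}
step 2 deliver 0→4: 4={part,t=1,log=-}
step 3 deliver 4→0: —
step 4 deliver 0→1: 1={part,t=1,log=-}
step 5 deliver 1→0: —
step 6 deliver 0→2: 2={part,t=1,log=-}
step 7 deliver 2→0: —
step 8 deliver 0→3: 3={part,t=1,log=-}
step 9 deliver 3→0: 0={coor,t=1,log=z}
step 10 deliver 0→2: 2={part,t=1,log=z}
step 11 deliver 0→1: 1={part,t=1,log=z}
step 12 deliver 0→3: 3={part,t=1,log=z}
step 13 deliver 0→4: 4={part,t=1,log=z}
step 14 deliver 4→2: —
step 15 deliver 3→0: —
step 16 deliver 4→0: —
step 17 timeout(0): 0={coor,t=2,log=z}
step 18 deliver 1→2: —
step 19 crash(2): 2={✗part,t=1,log=z}
step 20 deliver 1→2: —
step 21 deliver 1→3: —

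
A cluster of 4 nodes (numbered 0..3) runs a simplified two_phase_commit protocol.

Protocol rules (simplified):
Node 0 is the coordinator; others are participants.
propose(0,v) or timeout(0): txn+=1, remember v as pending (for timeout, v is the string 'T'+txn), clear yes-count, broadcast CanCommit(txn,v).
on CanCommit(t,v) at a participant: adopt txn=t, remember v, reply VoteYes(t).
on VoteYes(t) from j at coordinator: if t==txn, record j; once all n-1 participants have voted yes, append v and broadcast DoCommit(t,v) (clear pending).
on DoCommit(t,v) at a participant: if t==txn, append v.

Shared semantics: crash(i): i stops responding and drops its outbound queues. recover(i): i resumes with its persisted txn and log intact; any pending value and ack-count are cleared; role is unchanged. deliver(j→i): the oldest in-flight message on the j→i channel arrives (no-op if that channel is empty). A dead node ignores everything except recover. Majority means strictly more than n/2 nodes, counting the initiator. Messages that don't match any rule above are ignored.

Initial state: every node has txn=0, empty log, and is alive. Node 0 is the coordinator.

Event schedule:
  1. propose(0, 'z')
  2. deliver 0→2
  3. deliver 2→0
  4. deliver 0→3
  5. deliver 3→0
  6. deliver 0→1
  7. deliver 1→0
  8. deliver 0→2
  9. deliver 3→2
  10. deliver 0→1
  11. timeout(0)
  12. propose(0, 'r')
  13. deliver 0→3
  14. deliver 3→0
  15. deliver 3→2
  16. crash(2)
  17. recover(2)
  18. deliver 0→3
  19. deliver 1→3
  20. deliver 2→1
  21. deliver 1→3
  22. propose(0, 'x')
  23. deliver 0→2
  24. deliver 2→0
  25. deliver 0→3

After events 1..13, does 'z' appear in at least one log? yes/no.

[1] propose(0,'z') → N0(coor t1 [-])
[2] deliver 0→2 → N2(part t1 [-])
[3] deliver 2→0 → ∅
[4] deliver 0→3 → N3(part t1 [-])
[5] deliver 3→0 → ∅
[6] deliver 0→1 → N1(part t1 [-])
[7] deliver 1→0 → N0(coor t1 [z])
[8] deliver 0→2 → N2(part t1 [z])
[9] deliver 3→2 → ∅
[10] deliver 0→1 → N1(part t1 [z])
[11] timeout(0) → N0(coor t2 [z])
[12] propose(0,'r') → N0(coor t3 [z])
[13] deliver 0→3 → N3(part t1 [z])

yes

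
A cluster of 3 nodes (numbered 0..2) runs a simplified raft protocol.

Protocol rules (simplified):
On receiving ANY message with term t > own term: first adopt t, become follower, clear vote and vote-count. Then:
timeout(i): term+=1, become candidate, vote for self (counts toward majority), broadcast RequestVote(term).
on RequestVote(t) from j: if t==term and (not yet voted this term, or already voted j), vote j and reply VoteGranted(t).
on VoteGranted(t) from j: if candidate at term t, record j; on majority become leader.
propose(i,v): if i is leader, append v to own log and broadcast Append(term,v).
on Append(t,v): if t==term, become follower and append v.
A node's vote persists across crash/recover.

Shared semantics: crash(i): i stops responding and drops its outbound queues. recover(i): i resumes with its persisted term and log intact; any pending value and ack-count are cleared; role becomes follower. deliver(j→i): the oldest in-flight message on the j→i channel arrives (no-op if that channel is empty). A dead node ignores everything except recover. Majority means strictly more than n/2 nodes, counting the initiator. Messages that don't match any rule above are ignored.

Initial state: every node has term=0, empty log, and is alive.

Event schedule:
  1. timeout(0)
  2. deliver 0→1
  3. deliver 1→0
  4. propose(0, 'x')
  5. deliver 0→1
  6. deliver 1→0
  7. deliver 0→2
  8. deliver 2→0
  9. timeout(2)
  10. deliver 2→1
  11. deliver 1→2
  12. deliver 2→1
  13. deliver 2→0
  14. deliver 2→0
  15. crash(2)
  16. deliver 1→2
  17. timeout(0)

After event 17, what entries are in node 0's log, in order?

step 1 timeout(0): 0={cand,t=1,log=-}
step 2 deliver 0→1: 1={foll,t=1,log=-}
step 3 deliver 1→0: 0={lead,t=1,log=-}
step 4 propose(0,'x'): 0={lead,t=1,log=x}
step 5 deliver 0→1: 1={foll,t=1,log=x}
step 6 deliver 1→0: —
step 7 deliver 0→2: 2={foll,t=1,log=-}
step 8 deliver 2→0: —
step 9 timeout(2): 2={cand,t=2,log=-}
step 10 deliver 2→1: 1={foll,t=2,log=x}
step 11 deliver 1→2: 2={lead,t=2,log=-}
step 12 deliver 2→1: —
step 13 deliver 2→0: 0={foll,t=2,log=x}
step 14 deliver 2→0: —
step 15 crash(2): 2={✗lead,t=2,log=-}
step 16 deliver 1→2: —
step 17 timeout(0): 0={cand,t=3,log=x}

x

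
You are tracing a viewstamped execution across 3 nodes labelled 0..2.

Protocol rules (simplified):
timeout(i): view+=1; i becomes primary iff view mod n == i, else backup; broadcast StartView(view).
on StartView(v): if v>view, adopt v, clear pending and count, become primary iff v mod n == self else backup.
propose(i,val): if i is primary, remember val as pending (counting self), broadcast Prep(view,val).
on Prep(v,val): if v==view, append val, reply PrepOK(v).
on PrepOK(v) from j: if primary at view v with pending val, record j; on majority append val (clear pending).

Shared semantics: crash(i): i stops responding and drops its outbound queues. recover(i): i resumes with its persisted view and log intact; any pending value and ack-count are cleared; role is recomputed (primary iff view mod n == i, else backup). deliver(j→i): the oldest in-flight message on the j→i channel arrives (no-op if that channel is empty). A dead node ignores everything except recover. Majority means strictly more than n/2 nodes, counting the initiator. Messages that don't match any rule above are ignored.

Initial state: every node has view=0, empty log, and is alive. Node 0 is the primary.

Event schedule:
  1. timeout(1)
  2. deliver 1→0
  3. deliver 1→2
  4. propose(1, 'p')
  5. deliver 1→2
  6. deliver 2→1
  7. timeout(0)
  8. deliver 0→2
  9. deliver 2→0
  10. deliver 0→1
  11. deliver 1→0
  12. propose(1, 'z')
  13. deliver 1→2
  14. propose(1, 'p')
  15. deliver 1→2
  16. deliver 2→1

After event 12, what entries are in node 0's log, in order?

after 1 — timeout(1): n1:prim/v1/[-]
after 2 — deliver 1→0: n0:back/v1/[-]
after 3 — deliver 1→2: n2:back/v1/[-]
after 4 — propose(1,'p'): ·
after 5 — deliver 1→2: n2:back/v1/[p]
after 6 — deliver 2→1: n1:prim/v1/[p]
after 7 — timeout(0): n0:back/v2/[-]
after 8 — deliver 0→2: n2:prim/v2/[p]
after 9 — deliver 2→0: ·
after 10 — deliver 0→1: n1:back/v2/[p]
after 11 — deliver 1→0: ·
after 12 — propose(1,'z'): ·

empty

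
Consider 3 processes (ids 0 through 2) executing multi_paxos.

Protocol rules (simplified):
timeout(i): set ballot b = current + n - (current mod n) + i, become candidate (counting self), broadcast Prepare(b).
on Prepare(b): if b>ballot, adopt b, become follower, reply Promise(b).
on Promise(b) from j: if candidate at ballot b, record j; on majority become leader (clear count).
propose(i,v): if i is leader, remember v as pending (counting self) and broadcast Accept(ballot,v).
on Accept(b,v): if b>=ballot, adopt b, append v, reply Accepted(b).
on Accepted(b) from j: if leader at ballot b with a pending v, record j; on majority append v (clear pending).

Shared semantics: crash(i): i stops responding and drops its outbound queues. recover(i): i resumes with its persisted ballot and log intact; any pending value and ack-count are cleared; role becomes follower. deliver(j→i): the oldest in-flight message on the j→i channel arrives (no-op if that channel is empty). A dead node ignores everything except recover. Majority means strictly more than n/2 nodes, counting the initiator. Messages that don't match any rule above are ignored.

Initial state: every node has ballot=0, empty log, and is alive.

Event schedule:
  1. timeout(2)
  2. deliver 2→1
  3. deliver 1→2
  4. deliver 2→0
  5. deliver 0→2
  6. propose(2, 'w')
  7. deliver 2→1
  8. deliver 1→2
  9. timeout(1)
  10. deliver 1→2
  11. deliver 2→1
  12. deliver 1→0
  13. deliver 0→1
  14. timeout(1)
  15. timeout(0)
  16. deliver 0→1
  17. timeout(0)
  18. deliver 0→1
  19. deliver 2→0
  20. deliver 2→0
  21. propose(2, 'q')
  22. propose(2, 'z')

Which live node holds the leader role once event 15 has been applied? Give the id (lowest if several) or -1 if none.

e1 timeout(2): 2[cand,b=5,-]
e2 deliver 2→1: 1[foll,b=5,-]
e3 deliver 1→2: 2[lead,b=5,-]
e4 deliver 2→0: 0[foll,b=5,-]
e5 deliver 0→2: ·
e6 propose(2,'w'): ·
e7 deliver 2→1: 1[foll,b=5,w]
e8 deliver 1→2: 2[lead,b=5,w]
e9 timeout(1): 1[cand,b=7,w]
e10 deliver 1→2: 2[foll,b=7,w]
e11 deliver 2→1: 1[lead,b=7,w]
e12 deliver 1→0: 0[foll,b=7,-]
e13 deliver 0→1: ·
e14 timeout(1): 1[cand,b=10,w]
e15 timeout(0): 0[cand,b=9,-]

-1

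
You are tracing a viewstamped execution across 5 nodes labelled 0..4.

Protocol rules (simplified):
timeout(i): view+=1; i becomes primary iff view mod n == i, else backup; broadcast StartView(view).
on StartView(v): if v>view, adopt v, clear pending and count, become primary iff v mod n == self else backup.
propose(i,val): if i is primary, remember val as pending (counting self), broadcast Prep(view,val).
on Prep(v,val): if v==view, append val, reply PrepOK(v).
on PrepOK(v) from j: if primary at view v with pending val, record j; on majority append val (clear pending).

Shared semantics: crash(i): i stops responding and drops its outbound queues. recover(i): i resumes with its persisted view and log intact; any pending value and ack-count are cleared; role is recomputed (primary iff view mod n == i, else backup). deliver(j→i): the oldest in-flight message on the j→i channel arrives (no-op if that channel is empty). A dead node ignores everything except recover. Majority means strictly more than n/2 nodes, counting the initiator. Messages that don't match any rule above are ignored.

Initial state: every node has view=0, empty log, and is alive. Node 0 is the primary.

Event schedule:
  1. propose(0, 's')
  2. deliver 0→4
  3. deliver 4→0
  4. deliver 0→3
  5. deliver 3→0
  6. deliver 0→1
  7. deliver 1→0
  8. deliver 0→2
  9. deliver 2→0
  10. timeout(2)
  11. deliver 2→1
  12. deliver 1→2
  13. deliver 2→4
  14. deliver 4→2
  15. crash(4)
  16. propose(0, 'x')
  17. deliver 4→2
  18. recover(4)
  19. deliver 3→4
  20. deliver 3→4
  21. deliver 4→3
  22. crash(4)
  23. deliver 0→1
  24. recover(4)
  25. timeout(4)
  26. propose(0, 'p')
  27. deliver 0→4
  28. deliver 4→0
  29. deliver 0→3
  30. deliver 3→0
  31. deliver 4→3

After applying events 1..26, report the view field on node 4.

2

after 1 — propose(0,'s'): ·
after 2 — deliver 0→4: n4:back/v0/[s]
after 3 — deliver 4→0: ·
after 4 — deliver 0→3: n3:back/v0/[s]
after 5 — deliver 3→0: n0:prim/v0/[s]
after 6 — deliver 0→1: n1:back/v0/[s]
after 7 — deliver 1→0: ·
after 8 — deliver 0→2: n2:back/v0/[s]
after 9 — deliver 2→0: ·
after 10 — timeout(2): n2:back/v1/[s]
after 11 — deliver 2→1: n1:prim/v1/[s]
after 12 — deliver 1→2: ·
after 13 — deliver 2→4: n4:back/v1/[s]
after 14 — deliver 4→2: ·
after 15 — crash(4): n4:✗back/v1/[s]
after 16 — propose(0,'x'): ·
after 17 — deliver 4→2: ·
after 18 — recover(4): n4:back/v1/[s]
after 19 — deliver 3→4: ·
after 20 — deliver 3→4: ·
after 21 — deliver 4→3: ·
after 22 — crash(4): n4:✗back/v1/[s]
after 23 — deliver 0→1: ·
after 24 — recover(4): n4:back/v1/[s]
after 25 — timeout(4): n4:back/v2/[s]
after 26 — propose(0,'p'): ·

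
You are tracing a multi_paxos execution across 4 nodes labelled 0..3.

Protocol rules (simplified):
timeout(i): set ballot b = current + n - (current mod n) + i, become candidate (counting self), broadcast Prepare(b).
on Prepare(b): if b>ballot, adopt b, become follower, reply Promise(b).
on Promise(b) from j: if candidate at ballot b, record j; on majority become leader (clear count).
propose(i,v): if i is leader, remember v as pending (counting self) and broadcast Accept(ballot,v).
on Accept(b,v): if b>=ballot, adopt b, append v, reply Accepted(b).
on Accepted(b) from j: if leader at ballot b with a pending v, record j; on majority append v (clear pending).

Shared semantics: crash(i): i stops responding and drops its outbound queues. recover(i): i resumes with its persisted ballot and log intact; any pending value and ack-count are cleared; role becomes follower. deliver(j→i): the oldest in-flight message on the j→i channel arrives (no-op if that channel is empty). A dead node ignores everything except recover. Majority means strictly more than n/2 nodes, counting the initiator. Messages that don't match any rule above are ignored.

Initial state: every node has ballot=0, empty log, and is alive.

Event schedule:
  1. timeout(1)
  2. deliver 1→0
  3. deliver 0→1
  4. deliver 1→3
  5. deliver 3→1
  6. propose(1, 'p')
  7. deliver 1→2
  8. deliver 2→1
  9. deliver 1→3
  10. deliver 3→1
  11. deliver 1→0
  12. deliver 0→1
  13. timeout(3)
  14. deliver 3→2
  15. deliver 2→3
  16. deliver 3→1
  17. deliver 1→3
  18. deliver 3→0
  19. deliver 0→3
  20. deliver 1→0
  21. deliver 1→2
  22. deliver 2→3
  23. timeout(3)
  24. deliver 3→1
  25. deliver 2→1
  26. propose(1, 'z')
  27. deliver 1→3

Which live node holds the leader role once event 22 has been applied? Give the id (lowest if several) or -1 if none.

3

step 1 timeout(1): 1={cand,b=5,log=-}
step 2 deliver 1→0: 0={foll,b=5,log=-}
step 3 deliver 0→1: —
step 4 deliver 1→3: 3={foll,b=5,log=-}
step 5 deliver 3→1: 1={lead,b=5,log=-}
step 6 propose(1,'p'): —
step 7 deliver 1→2: 2={foll,b=5,log=-}
step 8 deliver 2→1: —
step 9 deliver 1→3: 3={foll,b=5,log=p}
step 10 deliver 3→1: —
step 11 deliver 1→0: 0={foll,b=5,log=p}
step 12 deliver 0→1: 1={lead,b=5,log=p}
step 13 timeout(3): 3={cand,b=11,log=p}
step 14 deliver 3→2: 2={foll,b=11,log=-}
step 15 deliver 2→3: —
step 16 deliver 3→1: 1={foll,b=11,log=p}
step 17 deliver 1→3: 3={lead,b=11,log=p}
step 18 deliver 3→0: 0={foll,b=11,log=p}
step 19 deliver 0→3: —
step 20 deliver 1→0: —
step 21 deliver 1→2: —
step 22 deliver 2→3: —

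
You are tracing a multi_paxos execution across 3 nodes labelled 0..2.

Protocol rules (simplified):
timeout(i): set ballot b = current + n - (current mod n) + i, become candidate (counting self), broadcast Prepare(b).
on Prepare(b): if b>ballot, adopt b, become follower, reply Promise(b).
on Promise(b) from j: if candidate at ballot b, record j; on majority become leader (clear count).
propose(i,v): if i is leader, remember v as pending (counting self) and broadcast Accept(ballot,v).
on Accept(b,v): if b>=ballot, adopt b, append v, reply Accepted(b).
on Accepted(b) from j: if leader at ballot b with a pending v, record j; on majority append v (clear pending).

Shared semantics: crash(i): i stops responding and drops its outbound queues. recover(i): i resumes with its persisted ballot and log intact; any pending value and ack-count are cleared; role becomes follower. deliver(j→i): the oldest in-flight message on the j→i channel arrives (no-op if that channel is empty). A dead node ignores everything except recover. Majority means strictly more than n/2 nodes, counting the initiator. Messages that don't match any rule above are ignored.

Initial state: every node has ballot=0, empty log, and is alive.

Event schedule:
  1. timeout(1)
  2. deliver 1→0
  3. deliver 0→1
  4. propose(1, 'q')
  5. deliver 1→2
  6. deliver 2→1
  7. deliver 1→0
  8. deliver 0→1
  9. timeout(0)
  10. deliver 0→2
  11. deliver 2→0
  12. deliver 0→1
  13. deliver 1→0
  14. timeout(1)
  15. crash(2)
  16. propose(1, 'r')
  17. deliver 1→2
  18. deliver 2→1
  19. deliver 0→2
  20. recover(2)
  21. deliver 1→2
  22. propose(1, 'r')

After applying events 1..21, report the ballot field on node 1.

[1] timeout(1) → N1(cand b4 [-])
[2] deliver 1→0 → N0(foll b4 [-])
[3] deliver 0→1 → N1(lead b4 [-])
[4] propose(1,'q') → ∅
[5] deliver 1→2 → N2(foll b4 [-])
[6] deliver 2→1 → ∅
[7] deliver 1→0 → N0(foll b4 [q])
[8] deliver 0→1 → N1(lead b4 [q])
[9] timeout(0) → N0(cand b6 [q])
[10] deliver 0→2 → N2(foll b6 [-])
[11] deliver 2→0 → N0(lead b6 [q])
[12] deliver 0→1 → N1(foll b6 [q])
[13] deliver 1→0 → ∅
[14] timeout(1) → N1(cand b10 [q])
[15] crash(2) → N2(✗foll b6 [-])
[16] propose(1,'r') → ∅
[17] deliver 1→2 → ∅
[18] deliver 2→1 → ∅
[19] deliver 0→2 → ∅
[20] recover(2) → N2(foll b6 [-])
[21] deliver 1→2 → ∅

10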